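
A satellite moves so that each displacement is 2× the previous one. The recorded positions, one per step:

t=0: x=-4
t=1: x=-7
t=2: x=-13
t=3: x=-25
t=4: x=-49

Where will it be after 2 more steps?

x=-193

The jumps are -3, -6, -12, -24 — a geometric progression with ratio 2.
step 5: -49 − 48 → x=-97
step 6: -97 − 96 → x=-193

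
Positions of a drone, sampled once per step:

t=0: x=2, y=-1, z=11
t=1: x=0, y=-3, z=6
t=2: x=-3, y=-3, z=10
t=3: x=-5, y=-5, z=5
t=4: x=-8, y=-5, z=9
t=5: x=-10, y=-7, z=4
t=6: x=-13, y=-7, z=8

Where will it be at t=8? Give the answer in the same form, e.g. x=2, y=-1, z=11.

Differencing gives (-2, -2, -5), (-3, +0, +4), (-2, -2, -5), (-3, +0, +4), (-2, -2, -5), (-3, +0, +4). This is the pattern (-2, -2, -5), (-3, +0, +4) repeated.
step 7: apply (-2, -2, -5) → x=-15, y=-9, z=3
step 8: apply (-3, +0, +4) → x=-18, y=-9, z=7

x=-18, y=-9, z=7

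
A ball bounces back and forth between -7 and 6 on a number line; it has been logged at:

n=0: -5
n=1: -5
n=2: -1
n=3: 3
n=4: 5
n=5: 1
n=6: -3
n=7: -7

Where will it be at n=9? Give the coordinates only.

The value travels 4 per step and bounces off the walls at -7 and 6.
  step 8: -7 → -3
  step 9: -3 → 1

1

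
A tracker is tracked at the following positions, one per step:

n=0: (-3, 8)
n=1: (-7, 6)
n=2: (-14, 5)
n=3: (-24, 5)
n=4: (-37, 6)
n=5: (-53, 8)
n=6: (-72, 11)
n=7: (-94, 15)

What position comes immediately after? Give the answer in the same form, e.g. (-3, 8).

(-119, 20)

Taking differences between consecutive positions: (-4, -2), (-7, -1), (-10, +0), (-13, +1), (-16, +2), (-19, +3), (-22, +4). These grow by (-3, +1) each step.
step 8: (-94, 15) + (-25, +5) → (-119, 20)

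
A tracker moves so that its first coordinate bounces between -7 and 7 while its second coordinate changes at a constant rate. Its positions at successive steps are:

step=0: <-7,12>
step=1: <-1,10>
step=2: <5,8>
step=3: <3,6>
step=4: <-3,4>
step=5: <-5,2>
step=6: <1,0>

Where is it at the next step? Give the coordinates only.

The first coordinate travels 6 per step and bounces off the walls at -7 and 7.
  step 7: 1 → 7
The second coordinate changes by -2 each step: at step 7 it is -2.

<7,-2>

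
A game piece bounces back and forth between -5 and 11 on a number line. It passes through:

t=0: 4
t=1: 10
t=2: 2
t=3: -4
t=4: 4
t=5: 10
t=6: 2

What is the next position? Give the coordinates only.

The value travels 8 per step and bounces off the walls at -5 and 11.
  step 7: 2 → -4

-4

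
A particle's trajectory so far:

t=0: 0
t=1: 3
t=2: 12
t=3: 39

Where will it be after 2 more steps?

Consecutive displacements +3, +9, +27 scale by a factor of 3 each step.
step 4: 39 + 81 → 120
step 5: 120 + 243 → 363

363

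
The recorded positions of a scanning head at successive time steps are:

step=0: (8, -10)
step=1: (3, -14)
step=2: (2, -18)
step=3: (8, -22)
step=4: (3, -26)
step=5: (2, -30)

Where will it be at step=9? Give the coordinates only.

First: cycles through 8, 3, 2 every 3 steps. Step 9 lands at position 0 of the cycle → 8.
Second: linear, -4 per step → -46 at step 9.

(8, -46)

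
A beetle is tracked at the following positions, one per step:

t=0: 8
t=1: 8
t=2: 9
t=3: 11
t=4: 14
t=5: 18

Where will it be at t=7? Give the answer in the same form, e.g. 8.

Taking differences between consecutive positions: +0, +1, +2, +3, +4. These grow by +1 each step.
step 6: 18 + 5 → 23
step 7: 23 + 6 → 29

29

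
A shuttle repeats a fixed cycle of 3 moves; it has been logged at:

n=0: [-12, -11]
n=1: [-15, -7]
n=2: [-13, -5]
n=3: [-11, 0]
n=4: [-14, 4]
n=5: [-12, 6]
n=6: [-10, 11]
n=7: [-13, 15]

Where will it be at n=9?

The moves between consecutive positions are [-3, +4], [+2, +2], [+2, +5], [-3, +4], [+2, +2], [+2, +5], [-3, +4]; they repeat the 3-cycle [[-3, +4], [+2, +2], [+2, +5]].
step 8: apply [+2, +2] → [-11, 17]
step 9: apply [+2, +5] → [-9, 22]

[-9, 22]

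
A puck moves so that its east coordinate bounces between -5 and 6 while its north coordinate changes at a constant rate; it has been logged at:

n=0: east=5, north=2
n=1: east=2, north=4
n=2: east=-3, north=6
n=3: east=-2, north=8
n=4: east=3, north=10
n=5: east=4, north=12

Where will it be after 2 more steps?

The east coordinate reflects between -5 and 6, moving 5 per step.
  step 6: 4 → -1
  step 7: -1 → -4
The north coordinate changes by +2 each step: at step 7 it is 16.

east=-4, north=16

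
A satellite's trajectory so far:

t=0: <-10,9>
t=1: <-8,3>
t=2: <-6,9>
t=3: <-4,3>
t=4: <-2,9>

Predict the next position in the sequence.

First: linear, +2 per step → 0 at step 5.
Second: cycles through 9, 3 every 2 steps. Step 5 lands at position 1 of the cycle → 3.

<0,3>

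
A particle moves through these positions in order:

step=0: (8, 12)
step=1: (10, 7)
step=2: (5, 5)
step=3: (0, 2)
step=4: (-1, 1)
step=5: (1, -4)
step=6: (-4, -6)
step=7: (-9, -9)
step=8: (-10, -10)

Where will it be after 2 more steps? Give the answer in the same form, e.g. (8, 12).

The moves between consecutive positions are (+2, -5), (-5, -2), (-5, -3), (-1, -1), (+2, -5), (-5, -2), (-5, -3), (-1, -1); they repeat the 4-cycle [(+2, -5), (-5, -2), (-5, -3), (-1, -1)].
step 9: apply (+2, -5) → (-8, -15)
step 10: apply (-5, -2) → (-13, -17)

(-13, -17)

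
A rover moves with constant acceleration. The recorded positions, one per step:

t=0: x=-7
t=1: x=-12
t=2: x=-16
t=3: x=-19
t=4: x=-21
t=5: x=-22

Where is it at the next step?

Successive displacements: -5, -4, -3, -2, -1 — each changes by +1.
step 6: -22 + 0 → x=-22

x=-22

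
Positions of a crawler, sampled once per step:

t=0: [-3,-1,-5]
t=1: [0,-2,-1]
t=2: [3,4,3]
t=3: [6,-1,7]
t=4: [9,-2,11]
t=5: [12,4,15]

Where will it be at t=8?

First: linear, +3 per step → 21 at step 8.
Second: cycles through -1, -2, 4 every 3 steps. Step 8 lands at position 2 of the cycle → 4.
Third: linear, +4 per step → 27 at step 8.

[21,4,27]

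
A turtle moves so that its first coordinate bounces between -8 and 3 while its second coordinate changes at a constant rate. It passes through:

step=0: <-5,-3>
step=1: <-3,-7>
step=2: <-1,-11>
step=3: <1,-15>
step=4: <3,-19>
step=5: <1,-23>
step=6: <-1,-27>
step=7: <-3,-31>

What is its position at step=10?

<-7,-43>

The first coordinate travels 2 per step and bounces off the walls at -8 and 3.
  step 8: -3 → -5
  step 9: -5 → -7
  step 10: -7 → -7
The second coordinate changes by -4 each step: at step 10 it is -43.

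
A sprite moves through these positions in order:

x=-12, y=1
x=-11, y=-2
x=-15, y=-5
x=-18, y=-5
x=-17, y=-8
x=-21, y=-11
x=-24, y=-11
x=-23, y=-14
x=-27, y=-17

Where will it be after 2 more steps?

Step-to-step displacements: (+1, -3), (-4, -3), (-3, +0), (+1, -3), (-4, -3), (-3, +0), (+1, -3), (-4, -3) — a repeating cycle of length 3.
step 9: apply (-3, +0) → x=-30, y=-17
step 10: apply (+1, -3) → x=-29, y=-20

x=-29, y=-20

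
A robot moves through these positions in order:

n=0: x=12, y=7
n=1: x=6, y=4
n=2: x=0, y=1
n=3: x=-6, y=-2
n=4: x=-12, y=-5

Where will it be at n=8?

Each step adds (-6, -3) to the position.
step 5: x=-12, y=-5 + (-6, -3) → x=-18, y=-8
step 6: x=-18, y=-8 + (-6, -3) → x=-24, y=-11
step 7: x=-24, y=-11 + (-6, -3) → x=-30, y=-14
step 8: x=-30, y=-14 + (-6, -3) → x=-36, y=-17

x=-36, y=-17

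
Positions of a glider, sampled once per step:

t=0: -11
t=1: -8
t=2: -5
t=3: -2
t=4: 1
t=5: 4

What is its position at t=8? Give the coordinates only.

Each step adds +3 to the position.
step 6: 4 + 3 → 7
step 7: 7 + 3 → 10
step 8: 10 + 3 → 13

13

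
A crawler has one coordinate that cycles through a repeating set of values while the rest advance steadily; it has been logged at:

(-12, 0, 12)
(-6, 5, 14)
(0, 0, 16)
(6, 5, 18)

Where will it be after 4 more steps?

(30, 5, 26)

The first coordinate changes by +6 each step, so at step 7 it is -12 + 7·(6) = 30.
The second coordinate repeats the cycle [0, 5] with period 2; step 7 mod 2 = 1, giving 5.
The third coordinate changes by +2 each step, so at step 7 it is 12 + 7·(2) = 26.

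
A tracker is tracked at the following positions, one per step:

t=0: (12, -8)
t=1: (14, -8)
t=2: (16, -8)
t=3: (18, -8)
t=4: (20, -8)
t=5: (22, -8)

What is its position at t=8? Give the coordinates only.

(28, -8)

Constant displacement of (+2, +0) per step.
step 6: (22, -8) + (+2, +0) → (24, -8)
step 7: (24, -8) + (+2, +0) → (26, -8)
step 8: (26, -8) + (+2, +0) → (28, -8)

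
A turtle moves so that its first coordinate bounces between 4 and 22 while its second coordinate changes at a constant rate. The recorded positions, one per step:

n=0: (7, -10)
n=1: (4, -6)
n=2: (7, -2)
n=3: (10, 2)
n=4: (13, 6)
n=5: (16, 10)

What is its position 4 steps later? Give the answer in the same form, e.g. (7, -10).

The first coordinate reflects between 4 and 22, moving 3 per step.
  step 6: 16 → 19
  step 7: 19 → 22
  step 8: 22 → 19
  step 9: 19 → 16
The second coordinate changes by +4 each step: at step 9 it is 26.

(16, 26)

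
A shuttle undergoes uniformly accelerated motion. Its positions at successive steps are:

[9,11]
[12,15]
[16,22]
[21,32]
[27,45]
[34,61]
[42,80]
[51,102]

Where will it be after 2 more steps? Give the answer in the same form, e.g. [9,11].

Taking differences between consecutive positions: [+3,+4], [+4,+7], [+5,+10], [+6,+13], [+7,+16], [+8,+19], [+9,+22]. These grow by [+1,+3] each step.
step 8: [51,102] + [+10,+25] → [61,127]
step 9: [61,127] + [+11,+28] → [72,155]

[72,155]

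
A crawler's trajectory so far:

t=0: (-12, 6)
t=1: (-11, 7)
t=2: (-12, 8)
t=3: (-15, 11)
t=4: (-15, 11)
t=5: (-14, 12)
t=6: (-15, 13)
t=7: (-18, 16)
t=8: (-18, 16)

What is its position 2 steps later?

Differencing gives (+1, +1), (-1, +1), (-3, +3), (+0, +0), (+1, +1), (-1, +1), (-3, +3), (+0, +0). This is the pattern (+1, +1), (-1, +1), (-3, +3), (+0, +0) repeated.
step 9: apply (+1, +1) → (-17, 17)
step 10: apply (-1, +1) → (-18, 18)

(-18, 18)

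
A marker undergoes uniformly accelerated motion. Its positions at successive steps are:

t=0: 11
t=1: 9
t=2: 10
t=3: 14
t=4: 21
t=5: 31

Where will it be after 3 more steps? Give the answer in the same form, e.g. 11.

79

Successive displacements: -2, +1, +4, +7, +10 — each changes by +3.
step 6: 31 + 13 → 44
step 7: 44 + 16 → 60
step 8: 60 + 19 → 79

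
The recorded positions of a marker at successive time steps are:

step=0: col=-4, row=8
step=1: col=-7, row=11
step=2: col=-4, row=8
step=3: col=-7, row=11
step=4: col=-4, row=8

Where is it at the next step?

col=-7, row=11

Step-to-step displacements: (-3,+3), (+3,-3), (-3,+3), (+3,-3); each is -1× the previous.
step 5: col=-4, row=8 + (-3,+3) → col=-7, row=11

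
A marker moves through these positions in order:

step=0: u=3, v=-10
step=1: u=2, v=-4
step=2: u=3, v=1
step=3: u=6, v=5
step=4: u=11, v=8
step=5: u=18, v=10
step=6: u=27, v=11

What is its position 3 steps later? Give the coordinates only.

u=66, v=8

Taking differences between consecutive positions: (-1, +6), (+1, +5), (+3, +4), (+5, +3), (+7, +2), (+9, +1). These grow by (+2, -1) each step.
step 7: u=27, v=11 + (+11, +0) → u=38, v=11
step 8: u=38, v=11 + (+13, -1) → u=51, v=10
step 9: u=51, v=10 + (+15, -2) → u=66, v=8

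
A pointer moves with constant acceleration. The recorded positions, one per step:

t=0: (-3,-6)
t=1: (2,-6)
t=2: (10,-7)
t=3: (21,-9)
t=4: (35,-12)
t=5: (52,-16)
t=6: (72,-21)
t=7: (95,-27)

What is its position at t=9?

Successive displacements: (+5,+0), (+8,-1), (+11,-2), (+14,-3), (+17,-4), (+20,-5), (+23,-6) — each changes by (+3,-1).
step 8: (95,-27) + (+26,-7) → (121,-34)
step 9: (121,-34) + (+29,-8) → (150,-42)

(150,-42)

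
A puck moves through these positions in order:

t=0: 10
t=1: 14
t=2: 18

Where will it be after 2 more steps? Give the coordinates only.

Constant displacement of +4 per step.
step 3: 18 + 4 → 22
step 4: 22 + 4 → 26

26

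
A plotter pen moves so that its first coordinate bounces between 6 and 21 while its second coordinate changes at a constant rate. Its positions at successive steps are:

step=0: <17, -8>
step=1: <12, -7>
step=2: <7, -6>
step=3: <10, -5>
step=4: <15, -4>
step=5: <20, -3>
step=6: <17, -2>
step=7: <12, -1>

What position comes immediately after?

The first coordinate reflects between 6 and 21, moving 5 per step.
  step 8: 12 → 7
The second coordinate changes by +1 each step: at step 8 it is 0.

<7, 0>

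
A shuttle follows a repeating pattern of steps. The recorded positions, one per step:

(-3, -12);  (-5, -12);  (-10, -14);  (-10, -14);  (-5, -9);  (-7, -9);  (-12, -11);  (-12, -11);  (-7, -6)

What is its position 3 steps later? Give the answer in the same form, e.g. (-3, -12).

(-14, -8)

Step-to-step displacements: (-2, +0), (-5, -2), (+0, +0), (+5, +5), (-2, +0), (-5, -2), (+0, +0), (+5, +5) — a repeating cycle of length 4.
step 9: apply (-2, +0) → (-9, -6)
step 10: apply (-5, -2) → (-14, -8)
step 11: apply (+0, +0) → (-14, -8)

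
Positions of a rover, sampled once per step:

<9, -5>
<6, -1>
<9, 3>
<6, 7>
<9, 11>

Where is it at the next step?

The first coordinate repeats the cycle [9, 6] with period 2; step 5 mod 2 = 1, giving 6.
The second coordinate changes by +4 each step, so at step 5 it is -5 + 5·(4) = 15.

<6, 15>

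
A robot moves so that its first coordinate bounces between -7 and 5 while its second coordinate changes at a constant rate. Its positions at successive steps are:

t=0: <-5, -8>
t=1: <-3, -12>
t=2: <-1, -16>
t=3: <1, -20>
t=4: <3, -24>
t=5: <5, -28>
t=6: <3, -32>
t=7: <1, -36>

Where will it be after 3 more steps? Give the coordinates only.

The first coordinate travels 2 per step and bounces off the walls at -7 and 5.
  step 8: 1 → -1
  step 9: -1 → -3
  step 10: -3 → -5
The second coordinate changes by -4 each step: at step 10 it is -48.

<-5, -48>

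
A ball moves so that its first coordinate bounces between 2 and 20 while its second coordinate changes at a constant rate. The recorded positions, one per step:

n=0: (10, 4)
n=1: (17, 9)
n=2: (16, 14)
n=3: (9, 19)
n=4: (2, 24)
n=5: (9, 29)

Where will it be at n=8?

(10, 44)

The first coordinate reflects between 2 and 20, moving 7 per step.
  step 6: 9 → 16
  step 7: 16 → 17
  step 8: 17 → 10
The second coordinate changes by +5 each step: at step 8 it is 44.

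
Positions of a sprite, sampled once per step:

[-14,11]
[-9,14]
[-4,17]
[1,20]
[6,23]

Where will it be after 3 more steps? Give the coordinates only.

Constant displacement of [+5,+3] per step.
step 5: [6,23] + [+5,+3] → [11,26]
step 6: [11,26] + [+5,+3] → [16,29]
step 7: [16,29] + [+5,+3] → [21,32]

[21,32]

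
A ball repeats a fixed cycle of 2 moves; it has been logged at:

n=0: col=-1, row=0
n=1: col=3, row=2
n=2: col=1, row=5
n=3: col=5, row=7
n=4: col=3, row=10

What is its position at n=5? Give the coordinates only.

Step-to-step displacements: (+4, +2), (-2, +3), (+4, +2), (-2, +3) — a repeating cycle of length 2.
step 5: apply (+4, +2) → col=7, row=12

col=7, row=12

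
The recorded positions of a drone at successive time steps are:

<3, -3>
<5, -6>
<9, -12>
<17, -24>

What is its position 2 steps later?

<65, -96>

The jumps are <+2, -3>, <+4, -6>, <+8, -12> — a geometric progression with ratio 2.
step 4: <17, -24> + <+16, -24> → <33, -48>
step 5: <33, -48> + <+32, -48> → <65, -96>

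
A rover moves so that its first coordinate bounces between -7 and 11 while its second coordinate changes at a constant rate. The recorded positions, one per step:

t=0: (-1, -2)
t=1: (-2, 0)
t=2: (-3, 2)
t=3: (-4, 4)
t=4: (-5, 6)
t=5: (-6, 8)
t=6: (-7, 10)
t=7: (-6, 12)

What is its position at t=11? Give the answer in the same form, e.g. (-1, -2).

(-2, 20)

The first coordinate travels 1 per step and bounces off the walls at -7 and 11.
  step 8: -6 → -5
  step 9: -5 → -4
  step 10: -4 → -3
  step 11: -3 → -2
The second coordinate changes by +2 each step: at step 11 it is 20.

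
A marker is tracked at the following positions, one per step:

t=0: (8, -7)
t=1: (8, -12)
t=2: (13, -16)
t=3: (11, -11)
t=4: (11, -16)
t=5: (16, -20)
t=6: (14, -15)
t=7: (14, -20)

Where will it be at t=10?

(17, -24)

Step-to-step displacements: (+0, -5), (+5, -4), (-2, +5), (+0, -5), (+5, -4), (-2, +5), (+0, -5) — a repeating cycle of length 3.
step 8: apply (+5, -4) → (19, -24)
step 9: apply (-2, +5) → (17, -19)
step 10: apply (+0, -5) → (17, -24)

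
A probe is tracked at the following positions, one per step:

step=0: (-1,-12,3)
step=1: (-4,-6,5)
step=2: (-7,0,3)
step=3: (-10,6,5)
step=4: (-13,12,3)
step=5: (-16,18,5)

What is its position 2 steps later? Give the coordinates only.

First: linear, -3 per step → -22 at step 7.
Second: linear, +6 per step → 30 at step 7.
Third: cycles through 3, 5 every 2 steps. Step 7 lands at position 1 of the cycle → 5.

(-22,30,5)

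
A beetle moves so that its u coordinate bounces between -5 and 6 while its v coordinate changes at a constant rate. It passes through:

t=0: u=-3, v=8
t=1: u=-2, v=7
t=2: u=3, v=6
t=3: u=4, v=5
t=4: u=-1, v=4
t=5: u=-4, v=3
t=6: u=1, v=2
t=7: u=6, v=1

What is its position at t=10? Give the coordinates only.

The u coordinate reflects between -5 and 6, moving 5 per step.
  step 8: 6 → 1
  step 9: 1 → -4
  step 10: -4 → -1
The v coordinate changes by -1 each step: at step 10 it is -2.

u=-1, v=-2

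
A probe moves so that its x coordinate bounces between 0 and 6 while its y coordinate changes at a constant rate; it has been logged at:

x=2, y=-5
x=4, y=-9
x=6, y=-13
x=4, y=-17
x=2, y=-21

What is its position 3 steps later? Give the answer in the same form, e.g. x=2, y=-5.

x=4, y=-33

The x coordinate reflects between 0 and 6, moving 2 per step.
  step 5: 2 → 0
  step 6: 0 → 2
  step 7: 2 → 4
The y coordinate changes by -4 each step: at step 7 it is -33.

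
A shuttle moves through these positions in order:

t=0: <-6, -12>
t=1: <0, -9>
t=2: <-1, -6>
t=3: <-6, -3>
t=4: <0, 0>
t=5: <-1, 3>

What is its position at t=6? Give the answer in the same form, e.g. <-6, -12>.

<-6, 6>

The first coordinate repeats the cycle [-6, 0, -1] with period 3; step 6 mod 3 = 0, giving -6.
The second coordinate changes by +3 each step, so at step 6 it is -12 + 6·(3) = 6.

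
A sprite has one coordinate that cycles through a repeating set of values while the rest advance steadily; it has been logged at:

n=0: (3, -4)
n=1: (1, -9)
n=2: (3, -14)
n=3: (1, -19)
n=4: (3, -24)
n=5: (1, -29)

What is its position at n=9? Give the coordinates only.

(1, -49)

The first coordinate repeats the cycle [3, 1] with period 2; step 9 mod 2 = 1, giving 1.
The second coordinate changes by -5 each step, so at step 9 it is -4 + 9·(-5) = -49.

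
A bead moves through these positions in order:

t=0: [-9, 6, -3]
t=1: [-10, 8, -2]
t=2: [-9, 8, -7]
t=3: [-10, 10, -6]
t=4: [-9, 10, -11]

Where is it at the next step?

[-10, 12, -10]

The moves between consecutive positions are [-1, +2, +1], [+1, +0, -5], [-1, +2, +1], [+1, +0, -5]; they repeat the 2-cycle [[-1, +2, +1], [+1, +0, -5]].
step 5: apply [-1, +2, +1] → [-10, 12, -10]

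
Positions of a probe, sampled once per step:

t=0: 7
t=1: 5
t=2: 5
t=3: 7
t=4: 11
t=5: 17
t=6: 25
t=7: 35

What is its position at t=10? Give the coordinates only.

Successive displacements: -2, +0, +2, +4, +6, +8, +10 — each changes by +2.
step 8: 35 + 12 → 47
step 9: 47 + 14 → 61
step 10: 61 + 16 → 77

77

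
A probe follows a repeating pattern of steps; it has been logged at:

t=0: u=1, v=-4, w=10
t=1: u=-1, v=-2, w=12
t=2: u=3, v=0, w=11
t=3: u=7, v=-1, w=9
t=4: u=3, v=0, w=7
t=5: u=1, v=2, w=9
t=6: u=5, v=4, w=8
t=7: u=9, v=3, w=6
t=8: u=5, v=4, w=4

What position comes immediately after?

Step-to-step displacements: (-2, +2, +2), (+4, +2, -1), (+4, -1, -2), (-4, +1, -2), (-2, +2, +2), (+4, +2, -1), (+4, -1, -2), (-4, +1, -2) — a repeating cycle of length 4.
step 9: apply (-2, +2, +2) → u=3, v=6, w=6

u=3, v=6, w=6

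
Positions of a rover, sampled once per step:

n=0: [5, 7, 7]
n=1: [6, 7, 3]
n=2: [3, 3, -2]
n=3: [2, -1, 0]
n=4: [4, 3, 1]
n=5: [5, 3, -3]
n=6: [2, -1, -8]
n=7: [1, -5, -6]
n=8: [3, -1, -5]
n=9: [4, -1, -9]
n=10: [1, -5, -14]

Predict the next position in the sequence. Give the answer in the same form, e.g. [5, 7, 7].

Step-to-step displacements: [+1, +0, -4], [-3, -4, -5], [-1, -4, +2], [+2, +4, +1], [+1, +0, -4], [-3, -4, -5], [-1, -4, +2], [+2, +4, +1], [+1, +0, -4], [-3, -4, -5] — a repeating cycle of length 4.
step 11: apply [-1, -4, +2] → [0, -9, -12]

[0, -9, -12]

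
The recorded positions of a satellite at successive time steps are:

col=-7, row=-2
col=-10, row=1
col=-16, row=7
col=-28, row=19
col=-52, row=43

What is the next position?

The jumps are (-3,+3), (-6,+6), (-12,+12), (-24,+24) — a geometric progression with ratio 2.
step 5: col=-52, row=43 + (-48,+48) → col=-100, row=91

col=-100, row=91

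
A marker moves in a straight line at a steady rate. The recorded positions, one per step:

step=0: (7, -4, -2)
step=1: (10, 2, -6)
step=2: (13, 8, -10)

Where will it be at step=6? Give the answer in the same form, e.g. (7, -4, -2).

(25, 32, -26)

Each step adds (+3, +6, -4) to the position.
step 3: (13, 8, -10) + (+3, +6, -4) → (16, 14, -14)
step 4: (16, 14, -14) + (+3, +6, -4) → (19, 20, -18)
step 5: (19, 20, -18) + (+3, +6, -4) → (22, 26, -22)
step 6: (22, 26, -22) + (+3, +6, -4) → (25, 32, -26)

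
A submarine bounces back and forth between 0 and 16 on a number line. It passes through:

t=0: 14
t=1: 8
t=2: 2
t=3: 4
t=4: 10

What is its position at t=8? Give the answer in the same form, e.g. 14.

The value travels 6 per step and bounces off the walls at 0 and 16.
  step 5: 10 → 16
  step 6: 16 → 10
  step 7: 10 → 4
  step 8: 4 → 2

2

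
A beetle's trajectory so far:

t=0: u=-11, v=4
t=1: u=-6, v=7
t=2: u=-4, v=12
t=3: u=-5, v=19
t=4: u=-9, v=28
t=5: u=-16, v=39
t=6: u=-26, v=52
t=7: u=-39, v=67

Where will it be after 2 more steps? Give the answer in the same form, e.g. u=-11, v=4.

u=-74, v=103

First differences are (+5, +3), (+2, +5), (-1, +7), (-4, +9), (-7, +11), (-10, +13), (-13, +15); their common second difference is (-3, +2) (constant acceleration).
step 8: u=-39, v=67 + (-16, +17) → u=-55, v=84
step 9: u=-55, v=84 + (-19, +19) → u=-74, v=103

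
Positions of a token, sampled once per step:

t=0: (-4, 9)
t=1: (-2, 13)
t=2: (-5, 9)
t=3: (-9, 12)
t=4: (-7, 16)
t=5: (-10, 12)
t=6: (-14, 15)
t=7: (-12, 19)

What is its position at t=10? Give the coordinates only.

Differencing gives (+2, +4), (-3, -4), (-4, +3), (+2, +4), (-3, -4), (-4, +3), (+2, +4). This is the pattern (+2, +4), (-3, -4), (-4, +3) repeated.
step 8: apply (-3, -4) → (-15, 15)
step 9: apply (-4, +3) → (-19, 18)
step 10: apply (+2, +4) → (-17, 22)

(-17, 22)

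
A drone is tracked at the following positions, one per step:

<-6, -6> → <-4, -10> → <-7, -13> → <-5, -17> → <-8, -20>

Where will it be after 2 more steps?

<-9, -27>

Step-to-step displacements: <+2, -4>, <-3, -3>, <+2, -4>, <-3, -3> — a repeating cycle of length 2.
step 5: apply <+2, -4> → <-6, -24>
step 6: apply <-3, -3> → <-9, -27>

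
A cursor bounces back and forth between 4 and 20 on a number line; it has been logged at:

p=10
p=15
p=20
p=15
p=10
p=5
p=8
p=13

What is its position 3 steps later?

The value travels 5 per step and bounces off the walls at 4 and 20.
  step 8: 13 → 18
  step 9: 18 → 17
  step 10: 17 → 12

p=12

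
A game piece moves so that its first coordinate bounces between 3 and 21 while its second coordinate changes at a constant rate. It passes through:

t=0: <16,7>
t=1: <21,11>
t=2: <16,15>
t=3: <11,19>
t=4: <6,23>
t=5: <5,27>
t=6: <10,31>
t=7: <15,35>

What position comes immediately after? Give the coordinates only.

<20,39>

The first coordinate travels 5 per step and bounces off the walls at 3 and 21.
  step 8: 15 → 20
The second coordinate changes by +4 each step: at step 8 it is 39.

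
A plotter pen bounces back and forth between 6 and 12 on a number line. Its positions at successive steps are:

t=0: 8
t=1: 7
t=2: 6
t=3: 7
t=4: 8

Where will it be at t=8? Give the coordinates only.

12

The value reflects between 6 and 12, moving 1 per step.
  step 5: 8 → 9
  step 6: 9 → 10
  step 7: 10 → 11
  step 8: 11 → 12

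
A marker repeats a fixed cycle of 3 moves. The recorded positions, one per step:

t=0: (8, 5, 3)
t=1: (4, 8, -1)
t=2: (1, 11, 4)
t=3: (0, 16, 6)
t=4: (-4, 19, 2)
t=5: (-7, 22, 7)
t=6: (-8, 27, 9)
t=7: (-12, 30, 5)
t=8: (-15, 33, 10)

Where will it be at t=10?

The moves between consecutive positions are (-4, +3, -4), (-3, +3, +5), (-1, +5, +2), (-4, +3, -4), (-3, +3, +5), (-1, +5, +2), (-4, +3, -4), (-3, +3, +5); they repeat the 3-cycle [(-4, +3, -4), (-3, +3, +5), (-1, +5, +2)].
step 9: apply (-1, +5, +2) → (-16, 38, 12)
step 10: apply (-4, +3, -4) → (-20, 41, 8)

(-20, 41, 8)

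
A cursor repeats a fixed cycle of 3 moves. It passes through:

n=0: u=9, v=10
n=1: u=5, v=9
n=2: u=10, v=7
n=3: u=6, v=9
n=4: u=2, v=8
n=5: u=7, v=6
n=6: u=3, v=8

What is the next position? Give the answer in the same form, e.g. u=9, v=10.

The moves between consecutive positions are (-4, -1), (+5, -2), (-4, +2), (-4, -1), (+5, -2), (-4, +2); they repeat the 3-cycle [(-4, -1), (+5, -2), (-4, +2)].
step 7: apply (-4, -1) → u=-1, v=7

u=-1, v=7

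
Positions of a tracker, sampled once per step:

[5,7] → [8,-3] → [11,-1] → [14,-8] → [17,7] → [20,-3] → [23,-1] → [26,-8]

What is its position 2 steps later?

First: linear, +3 per step → 32 at step 9.
Second: cycles through 7, -3, -1, -8 every 4 steps. Step 9 lands at position 1 of the cycle → -3.

[32,-3]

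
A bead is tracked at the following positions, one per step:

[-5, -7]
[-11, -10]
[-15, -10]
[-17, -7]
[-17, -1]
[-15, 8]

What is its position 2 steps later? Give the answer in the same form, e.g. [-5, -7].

Successive displacements: [-6, -3], [-4, +0], [-2, +3], [+0, +6], [+2, +9] — each changes by [+2, +3].
step 6: [-15, 8] + [+4, +12] → [-11, 20]
step 7: [-11, 20] + [+6, +15] → [-5, 35]

[-5, 35]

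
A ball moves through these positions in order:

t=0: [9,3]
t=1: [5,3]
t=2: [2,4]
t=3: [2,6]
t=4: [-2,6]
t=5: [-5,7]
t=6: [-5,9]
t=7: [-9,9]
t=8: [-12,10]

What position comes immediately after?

The moves between consecutive positions are [-4,+0], [-3,+1], [+0,+2], [-4,+0], [-3,+1], [+0,+2], [-4,+0], [-3,+1]; they repeat the 3-cycle [[-4,+0], [-3,+1], [+0,+2]].
step 9: apply [+0,+2] → [-12,12]

[-12,12]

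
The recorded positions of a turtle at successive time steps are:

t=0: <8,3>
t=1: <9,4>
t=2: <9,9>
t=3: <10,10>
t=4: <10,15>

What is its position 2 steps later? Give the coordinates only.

<11,21>

Step-to-step displacements: <+1,+1>, <+0,+5>, <+1,+1>, <+0,+5> — a repeating cycle of length 2.
step 5: apply <+1,+1> → <11,16>
step 6: apply <+0,+5> → <11,21>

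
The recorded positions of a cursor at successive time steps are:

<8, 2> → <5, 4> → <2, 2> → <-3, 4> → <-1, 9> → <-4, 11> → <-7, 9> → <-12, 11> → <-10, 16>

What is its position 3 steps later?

Step-to-step displacements: <-3, +2>, <-3, -2>, <-5, +2>, <+2, +5>, <-3, +2>, <-3, -2>, <-5, +2>, <+2, +5> — a repeating cycle of length 4.
step 9: apply <-3, +2> → <-13, 18>
step 10: apply <-3, -2> → <-16, 16>
step 11: apply <-5, +2> → <-21, 18>

<-21, 18>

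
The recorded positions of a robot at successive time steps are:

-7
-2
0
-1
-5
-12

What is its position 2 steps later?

-35

First differences are +5, +2, -1, -4, -7; their common second difference is -3 (constant acceleration).
step 6: -12 − 10 → -22
step 7: -22 − 13 → -35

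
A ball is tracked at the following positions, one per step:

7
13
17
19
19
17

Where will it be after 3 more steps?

-1

First differences are +6, +4, +2, +0, -2; their common second difference is -2 (constant acceleration).
step 6: 17 − 4 → 13
step 7: 13 − 6 → 7
step 8: 7 − 8 → -1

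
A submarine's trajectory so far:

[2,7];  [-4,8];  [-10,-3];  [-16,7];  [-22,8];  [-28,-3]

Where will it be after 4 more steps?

The first coordinate changes by -6 each step, so at step 9 it is 2 + 9·(-6) = -52.
The second coordinate repeats the cycle [7, 8, -3] with period 3; step 9 mod 3 = 0, giving 7.

[-52,7]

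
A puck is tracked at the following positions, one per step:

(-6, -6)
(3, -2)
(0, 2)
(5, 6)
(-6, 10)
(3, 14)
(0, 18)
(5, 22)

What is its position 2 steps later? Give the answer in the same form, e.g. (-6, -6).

The first coordinate repeats the cycle [-6, 3, 0, 5] with period 4; step 9 mod 4 = 1, giving 3.
The second coordinate changes by +4 each step, so at step 9 it is -6 + 9·(4) = 30.

(3, 30)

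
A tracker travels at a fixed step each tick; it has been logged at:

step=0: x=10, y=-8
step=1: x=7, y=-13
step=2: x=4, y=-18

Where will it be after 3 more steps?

Constant displacement of (-3, -5) per step.
step 3: x=4, y=-18 + (-3, -5) → x=1, y=-23
step 4: x=1, y=-23 + (-3, -5) → x=-2, y=-28
step 5: x=-2, y=-28 + (-3, -5) → x=-5, y=-33

x=-5, y=-33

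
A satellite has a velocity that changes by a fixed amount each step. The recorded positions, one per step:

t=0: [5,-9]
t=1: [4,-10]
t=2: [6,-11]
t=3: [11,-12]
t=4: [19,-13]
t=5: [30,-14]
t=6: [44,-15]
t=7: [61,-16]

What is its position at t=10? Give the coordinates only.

First differences are [-1,-1], [+2,-1], [+5,-1], [+8,-1], [+11,-1], [+14,-1], [+17,-1]; their common second difference is [+3,+0] (constant acceleration).
step 8: [61,-16] + [+20,-1] → [81,-17]
step 9: [81,-17] + [+23,-1] → [104,-18]
step 10: [104,-18] + [+26,-1] → [130,-19]

[130,-19]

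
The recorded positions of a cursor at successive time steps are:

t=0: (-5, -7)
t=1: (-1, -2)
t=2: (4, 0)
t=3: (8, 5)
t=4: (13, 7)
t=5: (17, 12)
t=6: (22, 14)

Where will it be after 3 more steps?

(35, 26)

The moves between consecutive positions are (+4, +5), (+5, +2), (+4, +5), (+5, +2), (+4, +5), (+5, +2); they repeat the 2-cycle [(+4, +5), (+5, +2)].
step 7: apply (+4, +5) → (26, 19)
step 8: apply (+5, +2) → (31, 21)
step 9: apply (+4, +5) → (35, 26)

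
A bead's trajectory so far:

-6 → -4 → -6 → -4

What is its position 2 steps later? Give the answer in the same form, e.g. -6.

-4

Step-to-step displacements: +2, -2, +2; each is -1× the previous.
step 4: -4 − 2 → -6
step 5: -6 + 2 → -4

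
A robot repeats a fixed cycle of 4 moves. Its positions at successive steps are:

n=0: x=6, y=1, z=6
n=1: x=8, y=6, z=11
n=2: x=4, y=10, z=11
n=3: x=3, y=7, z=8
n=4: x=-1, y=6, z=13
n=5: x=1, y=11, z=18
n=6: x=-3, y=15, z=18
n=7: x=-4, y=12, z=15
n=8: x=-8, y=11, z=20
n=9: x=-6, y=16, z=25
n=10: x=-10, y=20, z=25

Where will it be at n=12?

The moves between consecutive positions are (+2, +5, +5), (-4, +4, +0), (-1, -3, -3), (-4, -1, +5), (+2, +5, +5), (-4, +4, +0), (-1, -3, -3), (-4, -1, +5), (+2, +5, +5), (-4, +4, +0); they repeat the 4-cycle [(+2, +5, +5), (-4, +4, +0), (-1, -3, -3), (-4, -1, +5)].
step 11: apply (-1, -3, -3) → x=-11, y=17, z=22
step 12: apply (-4, -1, +5) → x=-15, y=16, z=27

x=-15, y=16, z=27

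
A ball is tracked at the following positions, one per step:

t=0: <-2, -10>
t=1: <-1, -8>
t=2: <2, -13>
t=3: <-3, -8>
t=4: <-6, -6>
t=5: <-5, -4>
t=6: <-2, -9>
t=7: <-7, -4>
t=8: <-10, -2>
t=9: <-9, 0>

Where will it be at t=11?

Differencing gives <+1, +2>, <+3, -5>, <-5, +5>, <-3, +2>, <+1, +2>, <+3, -5>, <-5, +5>, <-3, +2>, <+1, +2>. This is the pattern <+1, +2>, <+3, -5>, <-5, +5>, <-3, +2> repeated.
step 10: apply <+3, -5> → <-6, -5>
step 11: apply <-5, +5> → <-11, 0>

<-11, 0>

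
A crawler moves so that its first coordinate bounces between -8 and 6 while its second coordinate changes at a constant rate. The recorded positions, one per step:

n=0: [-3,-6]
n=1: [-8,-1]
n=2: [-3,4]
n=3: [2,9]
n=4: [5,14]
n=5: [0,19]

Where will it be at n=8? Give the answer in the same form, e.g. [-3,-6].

The first coordinate travels 5 per step and bounces off the walls at -8 and 6.
  step 6: 0 → -5
  step 7: -5 → -6
  step 8: -6 → -1
The second coordinate changes by +5 each step: at step 8 it is 34.

[-1,34]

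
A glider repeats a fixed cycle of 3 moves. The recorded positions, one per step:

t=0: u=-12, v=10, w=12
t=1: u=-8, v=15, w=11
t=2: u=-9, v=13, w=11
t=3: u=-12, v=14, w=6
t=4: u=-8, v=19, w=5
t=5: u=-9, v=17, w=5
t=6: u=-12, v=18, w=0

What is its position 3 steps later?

Step-to-step displacements: (+4, +5, -1), (-1, -2, +0), (-3, +1, -5), (+4, +5, -1), (-1, -2, +0), (-3, +1, -5) — a repeating cycle of length 3.
step 7: apply (+4, +5, -1) → u=-8, v=23, w=-1
step 8: apply (-1, -2, +0) → u=-9, v=21, w=-1
step 9: apply (-3, +1, -5) → u=-12, v=22, w=-6

u=-12, v=22, w=-6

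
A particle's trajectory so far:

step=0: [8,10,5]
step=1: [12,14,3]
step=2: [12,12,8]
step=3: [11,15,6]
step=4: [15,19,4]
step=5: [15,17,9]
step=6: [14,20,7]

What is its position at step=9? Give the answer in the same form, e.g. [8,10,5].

[17,25,8]

Step-to-step displacements: [+4,+4,-2], [+0,-2,+5], [-1,+3,-2], [+4,+4,-2], [+0,-2,+5], [-1,+3,-2] — a repeating cycle of length 3.
step 7: apply [+4,+4,-2] → [18,24,5]
step 8: apply [+0,-2,+5] → [18,22,10]
step 9: apply [-1,+3,-2] → [17,25,8]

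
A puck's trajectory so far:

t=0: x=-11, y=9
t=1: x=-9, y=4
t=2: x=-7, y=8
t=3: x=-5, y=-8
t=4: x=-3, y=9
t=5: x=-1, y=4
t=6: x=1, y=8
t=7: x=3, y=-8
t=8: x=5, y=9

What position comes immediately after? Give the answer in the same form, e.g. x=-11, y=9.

x=7, y=4

X: linear, +2 per step → 7 at step 9.
Y: cycles through 9, 4, 8, -8 every 4 steps. Step 9 lands at position 1 of the cycle → 4.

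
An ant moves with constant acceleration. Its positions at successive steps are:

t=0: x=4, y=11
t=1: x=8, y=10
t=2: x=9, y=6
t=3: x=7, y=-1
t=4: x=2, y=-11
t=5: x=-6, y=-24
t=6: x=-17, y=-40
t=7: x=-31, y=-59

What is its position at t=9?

x=-68, y=-106

First differences are (+4, -1), (+1, -4), (-2, -7), (-5, -10), (-8, -13), (-11, -16), (-14, -19); their common second difference is (-3, -3) (constant acceleration).
step 8: x=-31, y=-59 + (-17, -22) → x=-48, y=-81
step 9: x=-48, y=-81 + (-20, -25) → x=-68, y=-106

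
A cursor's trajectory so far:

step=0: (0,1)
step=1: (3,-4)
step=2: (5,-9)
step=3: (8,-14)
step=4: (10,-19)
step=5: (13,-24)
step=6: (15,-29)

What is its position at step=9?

(23,-44)

Differencing gives (+3,-5), (+2,-5), (+3,-5), (+2,-5), (+3,-5), (+2,-5). This is the pattern (+3,-5), (+2,-5) repeated.
step 7: apply (+3,-5) → (18,-34)
step 8: apply (+2,-5) → (20,-39)
step 9: apply (+3,-5) → (23,-44)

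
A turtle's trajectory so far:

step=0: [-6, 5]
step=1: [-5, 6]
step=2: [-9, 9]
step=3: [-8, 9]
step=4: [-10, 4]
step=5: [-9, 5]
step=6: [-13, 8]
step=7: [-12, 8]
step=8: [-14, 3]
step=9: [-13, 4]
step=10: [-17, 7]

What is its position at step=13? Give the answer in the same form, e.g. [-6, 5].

[-17, 3]

The moves between consecutive positions are [+1, +1], [-4, +3], [+1, +0], [-2, -5], [+1, +1], [-4, +3], [+1, +0], [-2, -5], [+1, +1], [-4, +3]; they repeat the 4-cycle [[+1, +1], [-4, +3], [+1, +0], [-2, -5]].
step 11: apply [+1, +0] → [-16, 7]
step 12: apply [-2, -5] → [-18, 2]
step 13: apply [+1, +1] → [-17, 3]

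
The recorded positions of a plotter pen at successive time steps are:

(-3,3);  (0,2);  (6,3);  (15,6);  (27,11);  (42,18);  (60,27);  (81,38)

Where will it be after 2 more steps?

(132,66)

Taking differences between consecutive positions: (+3,-1), (+6,+1), (+9,+3), (+12,+5), (+15,+7), (+18,+9), (+21,+11). These grow by (+3,+2) each step.
step 8: (81,38) + (+24,+13) → (105,51)
step 9: (105,51) + (+27,+15) → (132,66)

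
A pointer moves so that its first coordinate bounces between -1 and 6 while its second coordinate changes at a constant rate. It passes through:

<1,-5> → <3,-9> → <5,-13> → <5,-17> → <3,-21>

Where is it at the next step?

<1,-25>

The first coordinate reflects between -1 and 6, moving 2 per step.
  step 5: 3 → 1
The second coordinate changes by -4 each step: at step 5 it is -25.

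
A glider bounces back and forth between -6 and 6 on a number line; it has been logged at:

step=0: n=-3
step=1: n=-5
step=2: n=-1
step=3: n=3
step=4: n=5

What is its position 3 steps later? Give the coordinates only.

The value travels 4 per step and bounces off the walls at -6 and 6.
  step 5: 5 → 1
  step 6: 1 → -3
  step 7: -3 → -5

n=-5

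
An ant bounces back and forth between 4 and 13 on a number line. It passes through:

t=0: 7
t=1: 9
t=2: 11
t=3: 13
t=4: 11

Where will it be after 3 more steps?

The value reflects between 4 and 13, moving 2 per step.
  step 5: 11 → 9
  step 6: 9 → 7
  step 7: 7 → 5

5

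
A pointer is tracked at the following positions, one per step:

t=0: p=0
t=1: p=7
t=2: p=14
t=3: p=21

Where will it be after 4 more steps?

Constant displacement of +7 per step.
step 4: 21 + 7 → p=28
step 5: 28 + 7 → p=35
step 6: 35 + 7 → p=42
step 7: 42 + 7 → p=49

p=49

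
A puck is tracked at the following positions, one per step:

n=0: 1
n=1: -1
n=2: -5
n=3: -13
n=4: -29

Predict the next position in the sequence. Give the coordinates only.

Consecutive displacements -2, -4, -8, -16 scale by a factor of 2 each step.
step 5: -29 − 32 → -61

-61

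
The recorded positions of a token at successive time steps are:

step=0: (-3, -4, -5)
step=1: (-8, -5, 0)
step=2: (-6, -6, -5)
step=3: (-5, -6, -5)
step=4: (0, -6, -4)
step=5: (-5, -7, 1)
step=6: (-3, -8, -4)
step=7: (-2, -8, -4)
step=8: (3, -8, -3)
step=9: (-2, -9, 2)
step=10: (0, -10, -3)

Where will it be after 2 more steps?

Differencing gives (-5, -1, +5), (+2, -1, -5), (+1, +0, +0), (+5, +0, +1), (-5, -1, +5), (+2, -1, -5), (+1, +0, +0), (+5, +0, +1), (-5, -1, +5), (+2, -1, -5). This is the pattern (-5, -1, +5), (+2, -1, -5), (+1, +0, +0), (+5, +0, +1) repeated.
step 11: apply (+1, +0, +0) → (1, -10, -3)
step 12: apply (+5, +0, +1) → (6, -10, -2)

(6, -10, -2)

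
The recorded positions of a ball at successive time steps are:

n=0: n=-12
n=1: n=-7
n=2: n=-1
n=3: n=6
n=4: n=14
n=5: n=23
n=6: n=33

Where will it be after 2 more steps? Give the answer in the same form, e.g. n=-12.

n=56

Taking differences between consecutive positions: +5, +6, +7, +8, +9, +10. These grow by +1 each step.
step 7: 33 + 11 → n=44
step 8: 44 + 12 → n=56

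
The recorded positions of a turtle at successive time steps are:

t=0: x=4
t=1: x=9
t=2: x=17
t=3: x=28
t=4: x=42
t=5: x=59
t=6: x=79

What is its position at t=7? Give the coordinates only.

x=102

Taking differences between consecutive positions: +5, +8, +11, +14, +17, +20. These grow by +3 each step.
step 7: 79 + 23 → x=102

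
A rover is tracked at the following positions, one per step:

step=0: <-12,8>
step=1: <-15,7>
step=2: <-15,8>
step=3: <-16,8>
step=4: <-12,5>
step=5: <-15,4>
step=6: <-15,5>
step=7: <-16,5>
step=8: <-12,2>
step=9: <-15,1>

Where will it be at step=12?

<-12,-1>

Differencing gives <-3,-1>, <+0,+1>, <-1,+0>, <+4,-3>, <-3,-1>, <+0,+1>, <-1,+0>, <+4,-3>, <-3,-1>. This is the pattern <-3,-1>, <+0,+1>, <-1,+0>, <+4,-3> repeated.
step 10: apply <+0,+1> → <-15,2>
step 11: apply <-1,+0> → <-16,2>
step 12: apply <+4,-3> → <-12,-1>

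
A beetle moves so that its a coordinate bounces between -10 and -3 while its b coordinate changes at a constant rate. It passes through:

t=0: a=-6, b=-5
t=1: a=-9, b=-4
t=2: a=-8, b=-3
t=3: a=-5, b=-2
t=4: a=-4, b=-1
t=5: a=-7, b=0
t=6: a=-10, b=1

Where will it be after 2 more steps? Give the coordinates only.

a=-4, b=3

The a coordinate travels 3 per step and bounces off the walls at -10 and -3.
  step 7: -10 → -7
  step 8: -7 → -4
The b coordinate changes by +1 each step: at step 8 it is 3.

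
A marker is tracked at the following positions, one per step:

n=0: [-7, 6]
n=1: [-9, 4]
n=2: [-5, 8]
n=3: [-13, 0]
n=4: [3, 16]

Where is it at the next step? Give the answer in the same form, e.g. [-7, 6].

[-29, -16]

Consecutive displacements [-2, -2], [+4, +4], [-8, -8], [+16, +16] scale by a factor of -2 each step.
step 5: [3, 16] + [-32, -32] → [-29, -16]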